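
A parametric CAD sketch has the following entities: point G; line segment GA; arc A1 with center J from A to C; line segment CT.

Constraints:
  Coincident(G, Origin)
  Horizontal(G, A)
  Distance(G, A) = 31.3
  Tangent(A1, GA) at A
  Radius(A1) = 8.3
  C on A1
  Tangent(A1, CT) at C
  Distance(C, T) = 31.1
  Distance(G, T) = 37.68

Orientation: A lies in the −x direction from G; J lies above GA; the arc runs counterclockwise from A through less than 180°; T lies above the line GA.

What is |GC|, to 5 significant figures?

24.104

Checks: G = (0.00, 0.00) ✓; ∠(JA, AG) = 90.00° ✓; |JC| = 8.300 ✓; ∠(JC, CT) = 90.00° ✓; |CT| = 31.10 ✓; |GT| = 37.68 ✓.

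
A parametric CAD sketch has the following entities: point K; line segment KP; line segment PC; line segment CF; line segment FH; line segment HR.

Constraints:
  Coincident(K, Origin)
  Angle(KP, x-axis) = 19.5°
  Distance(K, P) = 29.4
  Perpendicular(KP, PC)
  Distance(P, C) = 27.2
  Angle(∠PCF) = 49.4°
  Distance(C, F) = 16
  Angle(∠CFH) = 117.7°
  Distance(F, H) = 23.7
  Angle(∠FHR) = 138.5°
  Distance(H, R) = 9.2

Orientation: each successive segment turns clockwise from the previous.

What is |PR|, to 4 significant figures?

11.69

∠CFH = 117.7° gives FH at 96.60° from the x-axis; with |FH| = 23.7, H = (19.14, 13.48). ∠FHR = 138.5° gives HR at 55.10° from the x-axis; with |HR| = 9.2, R = (24.41, 21.02). Then |PR| = |R − P| = 11.69.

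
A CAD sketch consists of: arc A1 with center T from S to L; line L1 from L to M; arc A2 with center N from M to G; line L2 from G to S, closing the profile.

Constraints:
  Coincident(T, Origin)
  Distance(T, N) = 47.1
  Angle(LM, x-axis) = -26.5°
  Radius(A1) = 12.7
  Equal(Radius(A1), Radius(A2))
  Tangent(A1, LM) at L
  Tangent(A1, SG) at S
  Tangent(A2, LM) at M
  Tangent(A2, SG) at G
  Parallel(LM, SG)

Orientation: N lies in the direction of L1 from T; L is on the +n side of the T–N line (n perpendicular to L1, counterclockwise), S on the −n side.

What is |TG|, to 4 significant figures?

48.78

Tangency of A1 to both parallel lines with radius 12.7 puts L and S at T ± 12.7·n: L = (5.667, 11.37), S = (-5.667, -11.37). Equal radii place M and G the same way about N: M = N + 12.7·n = (47.82, -9.650), G = N − 12.7·n = (36.48, -32.38). Then |TG| = |G − T| = 48.78.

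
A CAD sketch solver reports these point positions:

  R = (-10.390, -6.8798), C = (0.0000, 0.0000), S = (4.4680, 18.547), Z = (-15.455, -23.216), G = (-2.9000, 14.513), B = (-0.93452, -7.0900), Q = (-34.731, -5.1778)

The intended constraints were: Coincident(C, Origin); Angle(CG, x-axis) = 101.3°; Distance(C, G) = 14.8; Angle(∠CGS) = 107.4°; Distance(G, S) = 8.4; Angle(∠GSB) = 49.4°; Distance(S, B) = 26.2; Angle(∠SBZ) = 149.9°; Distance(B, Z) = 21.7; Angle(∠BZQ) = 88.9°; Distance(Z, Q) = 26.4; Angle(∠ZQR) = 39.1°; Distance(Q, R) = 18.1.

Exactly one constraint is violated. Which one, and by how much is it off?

Distance(Q, R) = 18.1 — off by 6.30.

C = (0.00, 0.00) ✓; CG at 101.3° ✓; |CG| = 14.80 ✓; ∠CGS = 107.4° ✓; |GS| = 8.400 ✓; ∠GSB = 49.40° ✓; |SB| = 26.20 ✓; ∠SBZ = 149.9° ✓; |BZ| = 21.70 ✓; ∠BZQ = 88.90° ✓; |ZQ| = 26.40 ✓; ∠ZQR = 39.10° ✓; |QR| = 24.40 ✗.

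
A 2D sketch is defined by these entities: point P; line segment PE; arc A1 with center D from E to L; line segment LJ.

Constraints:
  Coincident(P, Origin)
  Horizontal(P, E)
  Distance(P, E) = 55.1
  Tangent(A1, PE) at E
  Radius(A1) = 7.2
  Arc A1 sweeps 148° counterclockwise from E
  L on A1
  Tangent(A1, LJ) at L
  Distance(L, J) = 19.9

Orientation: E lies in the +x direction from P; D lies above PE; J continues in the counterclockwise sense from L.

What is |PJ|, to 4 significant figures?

48.33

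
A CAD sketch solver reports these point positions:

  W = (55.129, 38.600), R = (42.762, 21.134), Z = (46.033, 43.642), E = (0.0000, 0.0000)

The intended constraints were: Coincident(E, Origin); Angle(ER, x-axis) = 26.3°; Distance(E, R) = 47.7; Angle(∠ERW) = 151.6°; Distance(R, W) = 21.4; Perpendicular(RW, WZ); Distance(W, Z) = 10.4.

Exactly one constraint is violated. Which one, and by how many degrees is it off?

Perpendicular(RW, WZ) — off by 6.30°.

E = (0.00, 0.00) ✓; ER at 26.30° ✓; |ER| = 47.70 ✓; ∠ERW = 151.6° ✓; |RW| = 21.40 ✓; ∠(RW, WZ) = 96.30° ✗; |WZ| = 10.40 ✓.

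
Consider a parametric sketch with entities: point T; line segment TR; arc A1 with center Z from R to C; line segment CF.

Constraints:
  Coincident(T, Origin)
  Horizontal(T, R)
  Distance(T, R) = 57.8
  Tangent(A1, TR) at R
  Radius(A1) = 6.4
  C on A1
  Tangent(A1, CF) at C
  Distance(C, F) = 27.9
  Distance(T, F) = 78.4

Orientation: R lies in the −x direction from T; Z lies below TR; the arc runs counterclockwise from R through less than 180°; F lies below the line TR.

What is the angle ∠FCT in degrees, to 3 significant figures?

111°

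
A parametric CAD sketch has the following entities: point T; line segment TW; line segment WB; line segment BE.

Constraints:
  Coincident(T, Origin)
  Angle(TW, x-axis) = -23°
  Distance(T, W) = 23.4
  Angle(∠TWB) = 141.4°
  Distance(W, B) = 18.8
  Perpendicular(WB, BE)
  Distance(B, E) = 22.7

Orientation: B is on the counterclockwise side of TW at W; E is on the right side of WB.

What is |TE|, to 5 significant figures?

52.599

T is at the origin; TW runs at -23.0° with length 23.4, so W = 23.4·(cos -23.0°, sin -23.0°) = (21.540, -9.1431). ∠TWB = 141.4°, so WB runs at -23.0° + (180° − 141.4°) = 15.600° from the x-axis; with |WB| = 18.8, B = W + 18.8·(cos 15.600°, sin 15.600°) = (39.647, -4.0874). The perpendicularity gives BE at right angles to WB; with |BE| = 22.7 on the right of WB, E = B + 22.7·(0.26892, -0.96316) = (45.752, -25.951). Then |TE| = |E − T| = 52.599.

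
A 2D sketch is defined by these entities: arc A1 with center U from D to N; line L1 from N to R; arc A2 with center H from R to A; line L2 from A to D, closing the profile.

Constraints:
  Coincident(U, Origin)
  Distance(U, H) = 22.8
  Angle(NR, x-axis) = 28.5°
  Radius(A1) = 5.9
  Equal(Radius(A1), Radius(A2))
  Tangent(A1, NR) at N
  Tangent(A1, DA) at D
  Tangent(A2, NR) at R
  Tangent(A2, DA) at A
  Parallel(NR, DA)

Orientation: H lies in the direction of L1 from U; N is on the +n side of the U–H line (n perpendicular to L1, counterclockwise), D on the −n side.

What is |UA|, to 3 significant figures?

23.6

The slot axis is L1's direction at 28.5°, so u = (cos 28.5°, sin 28.5°) = (0.879, 0.477) and n = (−sin 28.5°, cos 28.5°) = (-0.477, 0.879). U is at the origin and H lies 22.8 along u from U, so H = 22.8·u = (20.0, 10.9). Tangency of A1 to both parallel lines with radius 5.9 puts N and D at U ± 5.9·n: N = (-2.82, 5.19), D = (2.82, -5.19). Equal radii place R and A the same way about H: R = H + 5.9·n = (17.2, 16.1), A = H − 5.9·n = (22.9, 5.69). Then |UA| = |A − U| = 23.6.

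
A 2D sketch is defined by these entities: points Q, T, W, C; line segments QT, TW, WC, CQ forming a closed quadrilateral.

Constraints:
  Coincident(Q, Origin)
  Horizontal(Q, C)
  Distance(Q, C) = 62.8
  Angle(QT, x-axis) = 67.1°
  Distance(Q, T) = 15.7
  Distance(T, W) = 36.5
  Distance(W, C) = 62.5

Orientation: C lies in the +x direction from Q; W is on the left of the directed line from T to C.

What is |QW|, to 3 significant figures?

52.2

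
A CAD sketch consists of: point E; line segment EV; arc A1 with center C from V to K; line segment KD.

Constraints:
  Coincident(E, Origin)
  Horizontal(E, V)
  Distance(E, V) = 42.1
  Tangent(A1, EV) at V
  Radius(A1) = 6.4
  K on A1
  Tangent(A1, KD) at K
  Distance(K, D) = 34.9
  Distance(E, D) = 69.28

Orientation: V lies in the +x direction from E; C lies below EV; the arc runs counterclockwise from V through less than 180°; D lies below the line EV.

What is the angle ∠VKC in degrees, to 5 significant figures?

26.695°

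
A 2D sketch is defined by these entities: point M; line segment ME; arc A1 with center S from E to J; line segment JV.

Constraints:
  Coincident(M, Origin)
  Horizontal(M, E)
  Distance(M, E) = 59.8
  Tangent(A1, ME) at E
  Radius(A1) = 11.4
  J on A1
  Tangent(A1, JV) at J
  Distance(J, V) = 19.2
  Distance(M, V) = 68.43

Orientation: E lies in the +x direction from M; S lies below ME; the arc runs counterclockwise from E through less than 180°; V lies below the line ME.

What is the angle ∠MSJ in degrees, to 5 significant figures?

40.828°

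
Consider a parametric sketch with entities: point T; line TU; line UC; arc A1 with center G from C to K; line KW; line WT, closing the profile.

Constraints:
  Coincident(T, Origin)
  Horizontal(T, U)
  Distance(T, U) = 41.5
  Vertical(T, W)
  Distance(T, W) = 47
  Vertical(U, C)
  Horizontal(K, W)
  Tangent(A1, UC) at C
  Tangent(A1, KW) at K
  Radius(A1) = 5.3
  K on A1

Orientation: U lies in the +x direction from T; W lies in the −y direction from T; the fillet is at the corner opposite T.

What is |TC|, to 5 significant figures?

58.831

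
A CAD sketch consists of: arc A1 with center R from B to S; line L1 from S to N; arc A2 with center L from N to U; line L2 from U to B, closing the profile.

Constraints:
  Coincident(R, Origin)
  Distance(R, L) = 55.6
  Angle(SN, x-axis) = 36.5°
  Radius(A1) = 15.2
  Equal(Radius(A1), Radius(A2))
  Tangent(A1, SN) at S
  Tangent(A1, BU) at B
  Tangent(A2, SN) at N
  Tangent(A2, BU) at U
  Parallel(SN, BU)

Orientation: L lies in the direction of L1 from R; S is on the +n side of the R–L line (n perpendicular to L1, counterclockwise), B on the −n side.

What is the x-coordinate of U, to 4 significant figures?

53.74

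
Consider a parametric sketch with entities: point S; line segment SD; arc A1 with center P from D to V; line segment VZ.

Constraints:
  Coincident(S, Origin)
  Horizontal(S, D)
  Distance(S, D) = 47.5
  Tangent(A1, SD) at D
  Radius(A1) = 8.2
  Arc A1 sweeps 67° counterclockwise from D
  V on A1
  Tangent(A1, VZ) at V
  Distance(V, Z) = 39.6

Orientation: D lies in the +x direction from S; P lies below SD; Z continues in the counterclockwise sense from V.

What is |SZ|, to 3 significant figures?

48.1

S is at the origin; SD is horizontal with |SD| = 47.5 and D on the +x side, so D = (47.5, 0.00). Since A1 is tangent to SD there, PD ⟂ SD, so P = D + (0, -8.2) = (47.5, -8.20). On A1, D sits at bearing 90° from P; a 67° counterclockwise sweep puts V at bearing 157°, so V = P + 8.2·(cos 157°, sin 157°) = (40.0, -5.00). A1 meets VZ tangentially, so PV is at right angles to VZ, so VZ runs along (−sin 157°, cos 157°); with |VZ| = 39.6, Z = (24.5, -41.4). Then |SZ| = |Z − S| = 48.1.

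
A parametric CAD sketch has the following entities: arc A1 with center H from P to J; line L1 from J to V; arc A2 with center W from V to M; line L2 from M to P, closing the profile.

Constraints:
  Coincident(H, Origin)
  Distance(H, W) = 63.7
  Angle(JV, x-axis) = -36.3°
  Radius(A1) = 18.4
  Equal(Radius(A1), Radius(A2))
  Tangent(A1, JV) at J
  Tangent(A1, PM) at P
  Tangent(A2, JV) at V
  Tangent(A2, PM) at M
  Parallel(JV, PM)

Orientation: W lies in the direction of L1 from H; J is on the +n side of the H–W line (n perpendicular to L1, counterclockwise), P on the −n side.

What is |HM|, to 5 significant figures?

66.304

Tangency of A1 to both parallel lines with radius 18.4 puts J and P at H ± 18.4·n: J = (10.893, 14.829), P = (-10.893, -14.829). Equal radii place V and M the same way about W: V = W + 18.4·n = (62.231, -22.882), M = W − 18.4·n = (40.445, -52.540). Then |HM| = |M − H| = 66.304.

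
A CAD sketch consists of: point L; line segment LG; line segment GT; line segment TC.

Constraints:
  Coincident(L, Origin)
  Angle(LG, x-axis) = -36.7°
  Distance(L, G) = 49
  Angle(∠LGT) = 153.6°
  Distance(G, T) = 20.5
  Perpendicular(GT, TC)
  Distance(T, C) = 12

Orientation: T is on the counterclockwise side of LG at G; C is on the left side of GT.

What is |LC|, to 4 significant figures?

65.13

∠LGT = 153.6°, so GT runs at -36.7° + (180° − 153.6°) = -10.30° from the x-axis; with |GT| = 20.5, T = G + 20.5·(cos -10.30°, sin -10.30°) = (59.46, -32.95). GT is perpendicular to TC; with |TC| = 12.0 on the left of GT, C = T + 12.0·(0.1788, 0.9839) = (61.60, -21.14). Then |LC| = |C − L| = 65.13.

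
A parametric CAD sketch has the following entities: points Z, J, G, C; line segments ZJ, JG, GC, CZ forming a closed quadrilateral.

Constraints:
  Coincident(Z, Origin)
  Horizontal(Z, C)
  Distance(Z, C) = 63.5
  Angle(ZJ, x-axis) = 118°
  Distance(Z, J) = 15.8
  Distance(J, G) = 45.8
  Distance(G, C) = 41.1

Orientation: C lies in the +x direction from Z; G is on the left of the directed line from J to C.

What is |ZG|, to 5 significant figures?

46.480

Checks: |JG| = 45.80 ✓; |GC| = 41.10 ✓.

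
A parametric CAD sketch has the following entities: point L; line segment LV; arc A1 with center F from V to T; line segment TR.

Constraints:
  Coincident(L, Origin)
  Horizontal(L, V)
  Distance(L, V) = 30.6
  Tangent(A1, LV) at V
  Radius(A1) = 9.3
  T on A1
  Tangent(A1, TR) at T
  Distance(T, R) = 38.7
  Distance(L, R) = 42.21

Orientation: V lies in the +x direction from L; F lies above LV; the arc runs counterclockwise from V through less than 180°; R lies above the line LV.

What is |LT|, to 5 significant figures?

40.143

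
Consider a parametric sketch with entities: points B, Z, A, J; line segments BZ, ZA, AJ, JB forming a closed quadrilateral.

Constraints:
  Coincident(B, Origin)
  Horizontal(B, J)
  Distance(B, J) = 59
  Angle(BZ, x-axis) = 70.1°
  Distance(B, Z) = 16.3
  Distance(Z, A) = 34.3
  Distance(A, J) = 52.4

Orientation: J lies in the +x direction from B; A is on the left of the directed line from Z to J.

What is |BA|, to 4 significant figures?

49.95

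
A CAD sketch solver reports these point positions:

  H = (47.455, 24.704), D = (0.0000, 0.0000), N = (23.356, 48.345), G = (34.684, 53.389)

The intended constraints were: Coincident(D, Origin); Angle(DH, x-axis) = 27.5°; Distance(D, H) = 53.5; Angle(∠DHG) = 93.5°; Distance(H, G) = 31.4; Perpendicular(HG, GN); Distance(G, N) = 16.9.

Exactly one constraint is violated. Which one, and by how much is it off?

Distance(G, N) = 16.9 — off by 4.50.

D = (0.00, 0.00) ✓; DH at 27.50° ✓; |DH| = 53.50 ✓; ∠DHG = 93.50° ✓; |HG| = 31.40 ✓; ∠(HG, GN) = 90.00° ✓; |GN| = 12.40 ✗.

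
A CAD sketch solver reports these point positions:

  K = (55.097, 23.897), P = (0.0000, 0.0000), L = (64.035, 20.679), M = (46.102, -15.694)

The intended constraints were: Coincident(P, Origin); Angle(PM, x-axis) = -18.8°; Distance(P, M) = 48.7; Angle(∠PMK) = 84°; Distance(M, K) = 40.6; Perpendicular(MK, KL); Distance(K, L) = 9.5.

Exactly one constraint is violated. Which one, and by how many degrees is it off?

Perpendicular(MK, KL) — off by 7.00°.

P = (0.00, 0.00) ✓; PM at -18.80° ✓; |PM| = 48.70 ✓; ∠PMK = 84.00° ✓; |MK| = 40.60 ✓; ∠(MK, KL) = 97.00° ✗; |KL| = 9.500 ✓.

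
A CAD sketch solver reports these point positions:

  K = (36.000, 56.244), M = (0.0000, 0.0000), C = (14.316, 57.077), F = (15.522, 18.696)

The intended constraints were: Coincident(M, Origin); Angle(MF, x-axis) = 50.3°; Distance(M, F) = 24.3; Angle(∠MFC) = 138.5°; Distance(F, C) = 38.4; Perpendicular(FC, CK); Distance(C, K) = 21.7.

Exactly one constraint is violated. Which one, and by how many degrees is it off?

Perpendicular(FC, CK) — off by 4.00°.

M = (0.00, 0.00) ✓; MF at 50.30° ✓; |MF| = 24.30 ✓; ∠MFC = 138.5° ✓; |FC| = 38.40 ✓; ∠(FC, CK) = 94.00° ✗; |CK| = 21.70 ✓.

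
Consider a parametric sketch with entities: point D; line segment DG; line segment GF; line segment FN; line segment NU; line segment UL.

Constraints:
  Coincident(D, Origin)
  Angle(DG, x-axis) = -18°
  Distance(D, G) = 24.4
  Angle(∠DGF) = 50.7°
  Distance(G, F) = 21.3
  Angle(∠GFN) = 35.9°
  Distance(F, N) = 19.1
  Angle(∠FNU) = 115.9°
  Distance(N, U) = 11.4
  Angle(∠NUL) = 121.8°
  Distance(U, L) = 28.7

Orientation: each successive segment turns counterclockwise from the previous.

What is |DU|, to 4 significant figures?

23.62

∠GFN = 35.9° gives FN at -104.6° from the x-axis; with |FN| = 19.1, N = (10.65, -6.178). ∠FNU = 115.9° gives NU at -40.50° from the x-axis; with |NU| = 11.4, U = (19.32, -13.58). Then |DU| = |U − D| = 23.62.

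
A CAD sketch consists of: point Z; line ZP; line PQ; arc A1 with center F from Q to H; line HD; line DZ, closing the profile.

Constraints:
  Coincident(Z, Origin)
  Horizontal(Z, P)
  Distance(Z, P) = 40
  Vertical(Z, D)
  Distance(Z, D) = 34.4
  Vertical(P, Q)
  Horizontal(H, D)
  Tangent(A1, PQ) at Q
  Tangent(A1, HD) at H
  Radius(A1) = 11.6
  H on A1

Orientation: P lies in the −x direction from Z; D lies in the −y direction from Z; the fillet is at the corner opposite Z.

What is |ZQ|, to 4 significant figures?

46.04

Z is at the origin; Z and P share the same y with |ZP| = 40.0 and P on the −x side, so P = (-40.00, 0.000). ZD is vertical with |ZD| = 34.4 and D on the −y side, so D = (0.000, -34.40). The virtual corner opposite Z is at (-40.00, -34.40). The tangent condition forces FQ to be normal to PQ and tangency of A1 to HD means the radius FH is perpendicular to HD, with radius 11.6, so the center F sits 11.6 in from both sides at F = (-28.40, -22.80). That places the tangent points at Q = (-40.00, -22.80) on PQ and H = (-28.40, -34.40) on HD. Then |ZQ| = |Q − Z| = 46.04.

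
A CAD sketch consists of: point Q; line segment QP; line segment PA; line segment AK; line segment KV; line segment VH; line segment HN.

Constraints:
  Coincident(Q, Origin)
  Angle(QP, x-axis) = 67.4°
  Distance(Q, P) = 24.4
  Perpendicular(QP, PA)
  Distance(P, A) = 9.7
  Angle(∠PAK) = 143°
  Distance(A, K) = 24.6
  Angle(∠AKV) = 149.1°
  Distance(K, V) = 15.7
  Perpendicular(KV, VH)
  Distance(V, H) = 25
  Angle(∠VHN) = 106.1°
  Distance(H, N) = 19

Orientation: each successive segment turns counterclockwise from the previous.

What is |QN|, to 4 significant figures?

0.6677

Q is at the origin; QP runs at 67.4° with length 24.4, so P = (9.377, 22.53). QP ⟂ PA, so PA runs at 157.4°; with |PA| = 9.7, A = (0.4217, 26.25). ∠PAK = 143.0° gives AK at -165.6° from the x-axis; with |AK| = 24.6, K = (-23.41, 20.14). ∠AKV = 149.1° gives KV at -134.7° from the x-axis; with |KV| = 15.7, V = (-34.45, 8.977). The perpendicularity gives VH at right angles to KV, so VH runs at -44.70°; with |VH| = 25.0, H = (-16.68, -8.608). ∠VHN = 106.1° gives HN at 29.20° from the x-axis; with |HN| = 19.0, N = (-0.09327, 0.6611). Then |QN| = |N − Q| = 0.6677.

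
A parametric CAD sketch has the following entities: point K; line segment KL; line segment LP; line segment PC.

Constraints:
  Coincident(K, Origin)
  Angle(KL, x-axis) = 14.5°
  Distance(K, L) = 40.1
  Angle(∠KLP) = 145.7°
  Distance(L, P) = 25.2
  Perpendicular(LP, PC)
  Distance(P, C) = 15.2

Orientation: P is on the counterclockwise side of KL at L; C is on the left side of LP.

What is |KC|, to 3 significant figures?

58.8

K is at the origin; KL runs at 14.5° with length 40.1, so L = 40.1·(cos 14.5°, sin 14.5°) = (38.8, 10.0). ∠KLP = 145.7°, so LP runs at 14.5° + (180° − 145.7°) = 48.8° from the x-axis; with |LP| = 25.2, P = L + 25.2·(cos 48.8°, sin 48.8°) = (55.4, 29.0). The perpendicularity gives PC at right angles to LP; with |PC| = 15.2 on the left of LP, C = P + 15.2·(-0.752, 0.659) = (44.0, 39.0). Then |KC| = |C − K| = 58.8.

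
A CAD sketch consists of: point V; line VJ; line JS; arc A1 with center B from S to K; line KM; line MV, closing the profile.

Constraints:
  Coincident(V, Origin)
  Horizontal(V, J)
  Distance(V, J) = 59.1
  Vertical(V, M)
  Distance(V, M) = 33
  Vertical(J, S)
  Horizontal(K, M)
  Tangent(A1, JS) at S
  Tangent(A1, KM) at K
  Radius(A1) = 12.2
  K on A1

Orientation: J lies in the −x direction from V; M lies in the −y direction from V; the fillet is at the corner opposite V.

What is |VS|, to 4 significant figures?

62.65

V is at the origin; VJ is horizontal with |VJ| = 59.1 and J on the −x side, so J = (-59.10, 0.000). VM is vertical with |VM| = 33.0 and M on the −y side, so M = (0.000, -33.00). The virtual corner opposite V is at (-59.10, -33.00). Since A1 is tangent to JS there, BS ⟂ JS and since A1 is tangent to KM there, BK ⟂ KM, with radius 12.2, so the center B sits 12.2 in from both sides at B = (-46.90, -20.80). That places the tangent points at S = (-59.10, -20.80) on JS and K = (-46.90, -33.00) on KM. Then |VS| = |S − V| = 62.65.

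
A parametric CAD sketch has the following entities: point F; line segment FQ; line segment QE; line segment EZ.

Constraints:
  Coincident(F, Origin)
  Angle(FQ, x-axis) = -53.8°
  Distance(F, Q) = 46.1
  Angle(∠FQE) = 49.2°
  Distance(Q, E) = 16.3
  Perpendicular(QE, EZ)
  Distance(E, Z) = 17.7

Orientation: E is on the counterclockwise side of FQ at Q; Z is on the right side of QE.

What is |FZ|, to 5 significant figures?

54.383

∠FQE = 49.2°, so QE runs at -53.8° + (180° − 49.2°) = 77.000° from the x-axis; with |QE| = 16.3, E = Q + 16.3·(cos 77.000°, sin 77.000°) = (30.894, -21.319). QE ⟂ EZ; with |EZ| = 17.7 on the right of QE, Z = E + 17.7·(0.97437, -0.22495) = (48.140, -25.300). Then |FZ| = |Z − F| = 54.383.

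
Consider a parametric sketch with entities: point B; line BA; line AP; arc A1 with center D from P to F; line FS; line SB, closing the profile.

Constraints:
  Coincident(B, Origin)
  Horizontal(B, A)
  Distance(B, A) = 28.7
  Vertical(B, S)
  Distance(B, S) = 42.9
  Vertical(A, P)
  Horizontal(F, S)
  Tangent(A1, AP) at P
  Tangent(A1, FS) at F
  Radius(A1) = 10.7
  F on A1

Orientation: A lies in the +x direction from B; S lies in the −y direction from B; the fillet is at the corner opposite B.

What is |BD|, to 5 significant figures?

36.890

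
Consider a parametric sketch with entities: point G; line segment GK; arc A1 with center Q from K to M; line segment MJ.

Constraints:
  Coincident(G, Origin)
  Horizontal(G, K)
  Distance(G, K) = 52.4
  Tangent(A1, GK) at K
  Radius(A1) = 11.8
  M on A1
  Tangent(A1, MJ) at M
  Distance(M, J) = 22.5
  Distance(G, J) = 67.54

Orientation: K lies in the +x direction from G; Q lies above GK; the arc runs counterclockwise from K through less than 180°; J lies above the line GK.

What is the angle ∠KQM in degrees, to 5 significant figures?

108.17°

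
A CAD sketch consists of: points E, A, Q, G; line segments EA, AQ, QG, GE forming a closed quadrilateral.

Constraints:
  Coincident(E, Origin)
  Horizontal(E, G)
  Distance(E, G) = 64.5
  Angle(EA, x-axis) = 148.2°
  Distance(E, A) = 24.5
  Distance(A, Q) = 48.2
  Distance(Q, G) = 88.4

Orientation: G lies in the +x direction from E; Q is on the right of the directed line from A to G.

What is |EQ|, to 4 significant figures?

38.85

Checks: |AQ| = 48.20 ✓; |QG| = 88.40 ✓.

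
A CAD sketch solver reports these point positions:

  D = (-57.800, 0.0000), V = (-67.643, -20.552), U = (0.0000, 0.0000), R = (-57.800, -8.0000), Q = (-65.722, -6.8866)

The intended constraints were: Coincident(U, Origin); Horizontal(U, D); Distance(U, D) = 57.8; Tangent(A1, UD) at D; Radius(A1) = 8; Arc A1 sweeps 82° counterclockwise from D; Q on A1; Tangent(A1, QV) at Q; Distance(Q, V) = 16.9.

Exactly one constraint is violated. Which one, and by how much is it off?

Distance(Q, V) = 16.9 — off by 3.10.

U = (0.00, 0.00) ✓; U.y = 0.00, D.y = 0.00 ✓; |UD| = 57.80 ✓; ∠(RD, DU) = 90.00° ✓; |RD| = 8.000 ✓; bearing(R→Q) − bearing(R→D) = 82.00° ✓; |RQ| = 8.000 ✓; ∠(RQ, QV) = 90.00° ✓; |QV| = 13.80 ✗.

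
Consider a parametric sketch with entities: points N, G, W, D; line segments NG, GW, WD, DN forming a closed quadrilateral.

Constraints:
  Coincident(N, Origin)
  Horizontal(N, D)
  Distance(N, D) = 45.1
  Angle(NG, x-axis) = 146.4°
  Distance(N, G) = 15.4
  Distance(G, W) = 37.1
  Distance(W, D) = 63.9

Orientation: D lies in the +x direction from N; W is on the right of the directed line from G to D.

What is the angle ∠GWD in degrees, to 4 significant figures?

64.63°

Checks: |GW| = 37.10 ✓; |WD| = 63.90 ✓.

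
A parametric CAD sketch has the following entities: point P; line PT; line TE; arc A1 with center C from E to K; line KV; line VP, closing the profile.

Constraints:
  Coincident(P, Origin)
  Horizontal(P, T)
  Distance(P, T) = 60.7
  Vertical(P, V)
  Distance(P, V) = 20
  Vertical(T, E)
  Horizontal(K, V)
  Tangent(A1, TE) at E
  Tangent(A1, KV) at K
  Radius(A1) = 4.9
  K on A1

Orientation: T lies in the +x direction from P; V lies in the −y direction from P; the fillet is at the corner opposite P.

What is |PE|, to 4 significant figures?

62.55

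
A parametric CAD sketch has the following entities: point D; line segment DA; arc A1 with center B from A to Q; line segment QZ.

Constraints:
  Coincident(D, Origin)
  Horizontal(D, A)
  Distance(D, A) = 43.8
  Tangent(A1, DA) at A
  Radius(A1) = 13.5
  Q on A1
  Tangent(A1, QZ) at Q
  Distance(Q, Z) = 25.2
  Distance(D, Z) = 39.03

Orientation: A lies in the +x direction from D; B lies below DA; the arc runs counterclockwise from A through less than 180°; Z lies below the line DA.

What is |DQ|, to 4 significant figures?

32.38

D is at the origin; DA is horizontal with |DA| = 43.8 and A on the +x side, so A = (43.80, 0.000). The tangent condition forces BA to be normal to DA, so B = A + (0, -13.5) = (43.80, -13.50). Since BQ ⟂ QZ (tangency), |BZ| = √(13.5² + 25.2²) = 28.59 regardless of where Q sits on A1. So Z lies on both circle(D, 39.03) and circle(B, 28.59); the below-DA intersection is Z = (22.13, -32.15). Q is the foot of the tangent from Z: Q = (31.21, -8.639).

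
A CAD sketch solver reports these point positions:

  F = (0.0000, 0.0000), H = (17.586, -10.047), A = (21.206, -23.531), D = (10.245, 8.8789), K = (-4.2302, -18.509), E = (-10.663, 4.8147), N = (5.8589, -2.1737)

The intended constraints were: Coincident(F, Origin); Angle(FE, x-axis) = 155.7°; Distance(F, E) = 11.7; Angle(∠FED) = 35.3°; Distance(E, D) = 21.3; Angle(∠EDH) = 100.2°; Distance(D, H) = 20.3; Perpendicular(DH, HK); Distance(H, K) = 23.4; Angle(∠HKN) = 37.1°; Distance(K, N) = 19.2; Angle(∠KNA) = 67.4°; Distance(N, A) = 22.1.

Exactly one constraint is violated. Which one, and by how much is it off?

Distance(N, A) = 22.1 — off by 4.20.

F = (0.00, 0.00) ✓; FE at 155.7° ✓; |FE| = 11.70 ✓; ∠FED = 35.30° ✓; |ED| = 21.30 ✓; ∠EDH = 100.2° ✓; |DH| = 20.30 ✓; ∠(DH, HK) = 90.00° ✓; |HK| = 23.40 ✓; ∠HKN = 37.10° ✓; |KN| = 19.20 ✓; ∠KNA = 67.40° ✓; |NA| = 26.30 ✗.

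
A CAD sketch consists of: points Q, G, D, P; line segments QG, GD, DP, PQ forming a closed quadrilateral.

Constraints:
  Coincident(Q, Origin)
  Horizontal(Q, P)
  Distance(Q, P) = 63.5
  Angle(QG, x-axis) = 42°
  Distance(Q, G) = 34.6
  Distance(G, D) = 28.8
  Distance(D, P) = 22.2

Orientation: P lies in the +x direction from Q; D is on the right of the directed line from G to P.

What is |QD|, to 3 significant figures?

41.3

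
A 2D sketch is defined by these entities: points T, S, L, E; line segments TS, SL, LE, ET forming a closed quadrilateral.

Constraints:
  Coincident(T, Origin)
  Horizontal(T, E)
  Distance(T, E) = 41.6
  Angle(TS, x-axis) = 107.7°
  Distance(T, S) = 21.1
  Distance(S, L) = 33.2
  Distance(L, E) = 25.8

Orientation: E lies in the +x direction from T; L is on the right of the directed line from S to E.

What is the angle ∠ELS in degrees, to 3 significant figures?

123°

Checks: |SL| = 33.20 ✓; |LE| = 25.80 ✓.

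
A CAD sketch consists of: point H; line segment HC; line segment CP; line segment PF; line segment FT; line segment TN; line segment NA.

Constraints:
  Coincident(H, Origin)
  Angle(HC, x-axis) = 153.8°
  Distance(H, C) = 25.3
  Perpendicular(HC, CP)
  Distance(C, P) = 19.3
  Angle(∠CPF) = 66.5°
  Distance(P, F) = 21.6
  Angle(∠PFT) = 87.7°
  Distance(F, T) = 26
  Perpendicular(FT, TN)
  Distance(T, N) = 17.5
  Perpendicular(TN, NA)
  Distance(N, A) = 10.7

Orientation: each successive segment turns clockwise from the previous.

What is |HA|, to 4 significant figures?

28.27

H is at the origin; HC runs at 153.8° with length 25.3, so C = (-22.70, 11.17). The perpendicularity gives CP at right angles to HC, so CP runs at 63.80°; with |CP| = 19.3, P = (-14.18, 28.49). ∠CPF = 66.5° gives PF at -49.70° from the x-axis; with |PF| = 21.6, F = (-0.2089, 12.01). ∠PFT = 87.7° gives FT at -142.0° from the x-axis; with |FT| = 26.0, T = (-20.70, -3.994). FT is perpendicular to TN, so TN runs at 128.0°; with |TN| = 17.5, N = (-31.47, 9.797). TN is perpendicular to NA, so NA runs at 38.00°; with |NA| = 10.7, A = (-23.04, 16.38). Then |HA| = |A − H| = 28.27.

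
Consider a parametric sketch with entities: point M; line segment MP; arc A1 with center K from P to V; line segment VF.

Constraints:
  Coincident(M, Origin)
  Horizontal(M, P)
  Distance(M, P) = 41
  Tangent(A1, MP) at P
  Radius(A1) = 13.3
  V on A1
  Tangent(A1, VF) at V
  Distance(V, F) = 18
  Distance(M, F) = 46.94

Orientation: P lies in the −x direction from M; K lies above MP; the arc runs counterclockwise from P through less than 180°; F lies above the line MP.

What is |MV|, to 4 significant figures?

32.57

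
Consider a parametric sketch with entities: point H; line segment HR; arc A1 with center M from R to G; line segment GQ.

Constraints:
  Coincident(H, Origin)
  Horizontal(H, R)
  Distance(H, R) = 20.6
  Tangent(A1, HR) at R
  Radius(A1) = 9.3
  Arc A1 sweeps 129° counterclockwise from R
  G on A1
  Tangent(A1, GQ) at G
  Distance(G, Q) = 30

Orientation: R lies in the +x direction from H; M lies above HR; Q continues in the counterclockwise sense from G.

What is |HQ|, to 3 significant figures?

39.5

H is at the origin; H and R share the same y with |HR| = 20.6 and R on the +x side, so R = (20.6, 0.00). A1 meets HR tangentially, so MR is at right angles to HR, so M = R + (0, 9.3) = (20.6, 9.30). On A1, R sits at bearing -90° from M; a 129° counterclockwise sweep puts G at bearing 39°, so G = M + 9.3·(cos 39°, sin 39°) = (27.8, 15.2). Tangency of A1 to GQ means the radius MG is perpendicular to GQ, so GQ runs along (−sin 39°, cos 39°); with |GQ| = 30.0, Q = (8.95, 38.5). Then |HQ| = |Q − H| = 39.5.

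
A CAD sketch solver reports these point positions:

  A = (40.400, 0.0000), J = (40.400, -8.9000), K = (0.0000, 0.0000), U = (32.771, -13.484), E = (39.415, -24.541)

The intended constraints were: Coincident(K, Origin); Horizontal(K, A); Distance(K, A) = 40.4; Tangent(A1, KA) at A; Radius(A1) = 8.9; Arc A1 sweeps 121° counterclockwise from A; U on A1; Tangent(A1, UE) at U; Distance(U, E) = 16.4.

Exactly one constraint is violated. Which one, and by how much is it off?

Distance(U, E) = 16.4 — off by 3.50.

K = (0.00, 0.00) ✓; K.y = 0.00, A.y = 0.00 ✓; |KA| = 40.40 ✓; ∠(JA, AK) = 90.00° ✓; |JA| = 8.900 ✓; bearing(J→U) − bearing(J→A) = 121.0° ✓; |JU| = 8.900 ✓; ∠(JU, UE) = 90.00° ✓; |UE| = 12.90 ✗.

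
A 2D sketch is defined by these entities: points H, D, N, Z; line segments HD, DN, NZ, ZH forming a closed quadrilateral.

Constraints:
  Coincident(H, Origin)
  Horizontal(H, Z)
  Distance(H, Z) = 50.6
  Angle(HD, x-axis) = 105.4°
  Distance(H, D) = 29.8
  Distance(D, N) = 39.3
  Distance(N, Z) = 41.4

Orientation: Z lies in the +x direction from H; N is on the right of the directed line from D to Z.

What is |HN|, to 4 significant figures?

11.62

Checks: |DN| = 39.30 ✓; |NZ| = 41.40 ✓.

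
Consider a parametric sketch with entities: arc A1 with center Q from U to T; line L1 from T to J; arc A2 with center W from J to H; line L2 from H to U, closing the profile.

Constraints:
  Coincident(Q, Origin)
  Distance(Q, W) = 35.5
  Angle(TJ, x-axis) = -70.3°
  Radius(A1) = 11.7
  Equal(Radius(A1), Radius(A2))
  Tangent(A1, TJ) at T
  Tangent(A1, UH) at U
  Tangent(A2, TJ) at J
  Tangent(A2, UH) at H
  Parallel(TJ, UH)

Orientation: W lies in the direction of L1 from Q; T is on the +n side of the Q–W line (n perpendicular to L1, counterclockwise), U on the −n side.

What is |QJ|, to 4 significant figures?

37.38

The slot axis is L1's direction at -70.3°, so u = (cos -70.3°, sin -70.3°) = (0.3371, -0.9415) and n = (−sin -70.3°, cos -70.3°) = (0.9415, 0.3371). Q is at the origin and W lies 35.5 along u from Q, so W = 35.5·u = (11.97, -33.42). Tangency of A1 to both parallel lines with radius 11.7 puts T and U at Q ± 11.7·n: T = (11.02, 3.944), U = (-11.02, -3.944). Equal radii place J and H the same way about W: J = W + 11.7·n = (22.98, -29.48), H = W − 11.7·n = (0.9517, -37.37). Then |QJ| = |J − Q| = 37.38.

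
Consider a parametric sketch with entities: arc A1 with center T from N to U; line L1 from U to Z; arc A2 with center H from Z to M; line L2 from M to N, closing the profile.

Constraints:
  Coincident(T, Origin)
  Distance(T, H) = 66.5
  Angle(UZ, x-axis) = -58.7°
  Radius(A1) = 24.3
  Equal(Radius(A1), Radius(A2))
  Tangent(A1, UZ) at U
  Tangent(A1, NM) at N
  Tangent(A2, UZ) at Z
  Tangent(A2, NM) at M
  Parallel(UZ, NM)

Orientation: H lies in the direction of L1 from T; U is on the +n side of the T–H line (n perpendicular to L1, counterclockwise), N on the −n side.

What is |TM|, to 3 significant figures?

70.8

Tangency of A1 to both parallel lines with radius 24.3 puts U and N at T ± 24.3·n: U = (20.8, 12.6), N = (-20.8, -12.6). Equal radii place Z and M the same way about H: Z = H + 24.3·n = (55.3, -44.2), M = H − 24.3·n = (13.8, -69.4). Then |TM| = |M − T| = 70.8.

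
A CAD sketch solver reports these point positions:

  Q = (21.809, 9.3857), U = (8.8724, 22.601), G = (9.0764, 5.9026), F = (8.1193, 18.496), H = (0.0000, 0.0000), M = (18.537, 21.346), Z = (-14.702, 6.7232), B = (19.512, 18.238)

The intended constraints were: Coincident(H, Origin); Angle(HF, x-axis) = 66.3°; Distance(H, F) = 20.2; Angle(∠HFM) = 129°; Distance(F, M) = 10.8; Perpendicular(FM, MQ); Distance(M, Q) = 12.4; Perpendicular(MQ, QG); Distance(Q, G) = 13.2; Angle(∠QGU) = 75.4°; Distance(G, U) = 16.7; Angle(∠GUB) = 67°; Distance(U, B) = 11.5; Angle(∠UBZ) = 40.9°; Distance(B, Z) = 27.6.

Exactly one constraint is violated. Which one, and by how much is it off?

Distance(B, Z) = 27.6 — off by 8.50.

H = (0.00, 0.00) ✓; HF at 66.30° ✓; |HF| = 20.20 ✓; ∠HFM = 129.0° ✓; |FM| = 10.80 ✓; ∠(FM, MQ) = 90.00° ✓; |MQ| = 12.40 ✓; ∠(MQ, QG) = 90.00° ✓; |QG| = 13.20 ✓; ∠QGU = 75.40° ✓; |GU| = 16.70 ✓; ∠GUB = 67.00° ✓; |UB| = 11.50 ✓; ∠UBZ = 40.90° ✓; |BZ| = 36.10 ✗.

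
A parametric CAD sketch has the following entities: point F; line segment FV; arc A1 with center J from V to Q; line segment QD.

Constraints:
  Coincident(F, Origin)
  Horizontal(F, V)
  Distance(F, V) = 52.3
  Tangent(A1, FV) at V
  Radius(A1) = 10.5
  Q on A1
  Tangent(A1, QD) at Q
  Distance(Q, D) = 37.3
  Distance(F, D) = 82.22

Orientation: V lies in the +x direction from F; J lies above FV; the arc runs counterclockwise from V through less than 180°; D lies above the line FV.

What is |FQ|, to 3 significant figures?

63.3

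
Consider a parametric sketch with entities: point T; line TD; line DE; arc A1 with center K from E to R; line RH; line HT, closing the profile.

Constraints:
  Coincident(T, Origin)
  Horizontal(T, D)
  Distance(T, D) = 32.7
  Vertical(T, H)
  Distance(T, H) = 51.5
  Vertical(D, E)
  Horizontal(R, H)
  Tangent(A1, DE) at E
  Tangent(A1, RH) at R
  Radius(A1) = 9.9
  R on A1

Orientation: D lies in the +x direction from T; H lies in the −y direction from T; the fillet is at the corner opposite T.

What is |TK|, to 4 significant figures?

47.44

T is at the origin; T and D share the same y with |TD| = 32.7 and D on the +x side, so D = (32.70, 0.000). TH is vertical with |TH| = 51.5 and H on the −y side, so H = (0.000, -51.50). The virtual corner opposite T is at (32.70, -51.50). The tangent condition forces KE to be normal to DE and tangency of A1 to RH means the radius KR is perpendicular to RH, with radius 9.9, so the center K sits 9.9 in from both sides at K = (22.80, -41.60). Then |TK| = |K − T| = 47.44.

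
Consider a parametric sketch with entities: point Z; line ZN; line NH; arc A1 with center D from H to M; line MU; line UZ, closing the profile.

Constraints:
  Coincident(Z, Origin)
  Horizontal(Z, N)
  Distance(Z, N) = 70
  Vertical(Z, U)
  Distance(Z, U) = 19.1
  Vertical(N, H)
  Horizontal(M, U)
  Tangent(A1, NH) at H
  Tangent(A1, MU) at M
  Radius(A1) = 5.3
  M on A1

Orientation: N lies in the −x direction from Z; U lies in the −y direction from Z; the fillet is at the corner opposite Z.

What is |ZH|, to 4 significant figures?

71.35

Z is at the origin; Z and N share the same y with |ZN| = 70.0 and N on the −x side, so N = (-70.00, 0.000). ZU is vertical with |ZU| = 19.1 and U on the −y side, so U = (0.000, -19.10). The virtual corner opposite Z is at (-70.00, -19.10). Tangency of A1 to NH means the radius DH is perpendicular to NH and tangency of A1 to MU means the radius DM is perpendicular to MU, with radius 5.3, so the center D sits 5.3 in from both sides at D = (-64.70, -13.80). That places the tangent points at H = (-70.00, -13.80) on NH and M = (-64.70, -19.10) on MU. Then |ZH| = |H − Z| = 71.35.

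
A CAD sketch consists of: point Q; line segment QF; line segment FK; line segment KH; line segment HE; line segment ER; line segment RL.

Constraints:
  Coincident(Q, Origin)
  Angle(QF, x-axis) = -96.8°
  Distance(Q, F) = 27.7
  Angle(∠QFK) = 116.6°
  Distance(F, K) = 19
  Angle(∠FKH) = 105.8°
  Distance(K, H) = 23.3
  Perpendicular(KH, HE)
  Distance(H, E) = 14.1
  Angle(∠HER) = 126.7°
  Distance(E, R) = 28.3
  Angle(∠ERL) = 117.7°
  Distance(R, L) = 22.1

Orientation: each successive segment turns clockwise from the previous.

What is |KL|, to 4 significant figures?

28.88

∠HER = 126.7° gives ER at -17.70° from the x-axis; with |ER| = 28.3, R = (3.705, -15.39). ∠ERL = 117.7° gives RL at -80.00° from the x-axis; with |RL| = 22.1, L = (7.543, -37.16). Then |KL| = |L − K| = 28.88.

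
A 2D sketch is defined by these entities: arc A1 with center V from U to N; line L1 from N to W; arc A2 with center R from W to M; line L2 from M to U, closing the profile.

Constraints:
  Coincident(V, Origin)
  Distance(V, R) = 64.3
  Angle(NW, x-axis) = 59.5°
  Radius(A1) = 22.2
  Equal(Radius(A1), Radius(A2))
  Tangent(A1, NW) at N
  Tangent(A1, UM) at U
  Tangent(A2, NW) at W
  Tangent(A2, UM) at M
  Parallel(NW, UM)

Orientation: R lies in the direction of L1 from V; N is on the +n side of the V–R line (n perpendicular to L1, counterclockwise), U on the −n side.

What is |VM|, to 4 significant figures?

68.02

The slot axis is L1's direction at 59.5°, so u = (cos 59.5°, sin 59.5°) = (0.5075, 0.8616) and n = (−sin 59.5°, cos 59.5°) = (-0.8616, 0.5075). V is at the origin and R lies 64.3 along u from V, so R = 64.3·u = (32.63, 55.40). Tangency of A1 to both parallel lines with radius 22.2 puts N and U at V ± 22.2·n: N = (-19.13, 11.27), U = (19.13, -11.27). Equal radii place W and M the same way about R: W = R + 22.2·n = (13.51, 66.67), M = R − 22.2·n = (51.76, 44.14). Then |VM| = |M − V| = 68.02.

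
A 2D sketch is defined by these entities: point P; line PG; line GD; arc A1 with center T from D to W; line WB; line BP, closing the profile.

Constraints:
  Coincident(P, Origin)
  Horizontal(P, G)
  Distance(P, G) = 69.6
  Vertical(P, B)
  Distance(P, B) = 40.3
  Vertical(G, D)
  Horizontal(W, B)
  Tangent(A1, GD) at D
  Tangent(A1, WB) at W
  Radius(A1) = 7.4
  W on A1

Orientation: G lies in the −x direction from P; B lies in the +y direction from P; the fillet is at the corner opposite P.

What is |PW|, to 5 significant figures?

74.114

The virtual corner opposite P is at (-69.600, 40.300). The tangent condition forces TD to be normal to GD and the tangent condition forces TW to be normal to WB, with radius 7.4, so the center T sits 7.4 in from both sides at T = (-62.200, 32.900). That places the tangent points at D = (-69.600, 32.900) on GD and W = (-62.200, 40.300) on WB. Then |PW| = |W − P| = 74.114.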